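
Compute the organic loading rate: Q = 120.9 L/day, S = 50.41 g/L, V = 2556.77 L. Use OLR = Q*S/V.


OLR = Q * S / V
= 120.9 * 50.41 / 2556.77
= 2.3837 g/L/day

2.3837 g/L/day


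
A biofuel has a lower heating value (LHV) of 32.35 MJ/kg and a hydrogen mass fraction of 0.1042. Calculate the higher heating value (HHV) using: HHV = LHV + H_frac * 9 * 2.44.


HHV = LHV + H_frac * 9 * 2.44
= 32.35 + 0.1042 * 9 * 2.44
= 34.6382 MJ/kg

34.6382 MJ/kg


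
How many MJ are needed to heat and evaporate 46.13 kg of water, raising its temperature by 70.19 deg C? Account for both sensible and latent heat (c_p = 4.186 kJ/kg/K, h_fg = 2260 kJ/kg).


E = m_water * (4.186 * dT + 2260) / 1000
= 46.13 * (4.186 * 70.19 + 2260) / 1000
= 117.8075 MJ

117.8075 MJ


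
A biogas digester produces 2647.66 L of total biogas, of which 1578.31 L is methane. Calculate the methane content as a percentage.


CH4% = V_CH4 / V_total * 100
= 1578.31 / 2647.66 * 100
= 59.6115%

59.6115%


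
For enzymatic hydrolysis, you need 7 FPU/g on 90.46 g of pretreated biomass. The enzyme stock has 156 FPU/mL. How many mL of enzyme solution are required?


V = dosage * m_sub / activity
V = 7 * 90.46 / 156
V = 4.0591 mL

4.0591 mL


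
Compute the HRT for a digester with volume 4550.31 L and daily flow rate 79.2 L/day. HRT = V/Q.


HRT = V / Q
= 4550.31 / 79.2
= 57.4534 days

57.4534 days


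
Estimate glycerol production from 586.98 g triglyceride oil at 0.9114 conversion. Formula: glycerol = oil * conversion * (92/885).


glycerol = oil * conv * (92/885)
= 586.98 * 0.9114 * 92 / 885
= 55.6131 g

55.6131 g


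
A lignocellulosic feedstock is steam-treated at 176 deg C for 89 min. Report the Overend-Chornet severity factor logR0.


logR0 = log10(t * exp((T - 100) / 14.75))
= log10(89 * exp((176 - 100) / 14.75))
= 4.1871

4.1871


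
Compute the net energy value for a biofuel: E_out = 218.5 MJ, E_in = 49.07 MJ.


NEV = E_out - E_in
= 218.5 - 49.07
= 169.4300 MJ

169.4300 MJ


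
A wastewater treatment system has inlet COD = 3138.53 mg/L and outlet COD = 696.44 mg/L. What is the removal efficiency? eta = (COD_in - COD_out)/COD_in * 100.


eta = (COD_in - COD_out) / COD_in * 100
= (3138.53 - 696.44) / 3138.53 * 100
= 77.8100%

77.8100%


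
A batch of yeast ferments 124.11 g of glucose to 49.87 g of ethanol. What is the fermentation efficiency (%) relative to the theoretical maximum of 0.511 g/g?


Fermentation efficiency = (actual / (0.511 * glucose)) * 100
= (49.87 / (0.511 * 124.11)) * 100
= 78.6342%

78.6342%


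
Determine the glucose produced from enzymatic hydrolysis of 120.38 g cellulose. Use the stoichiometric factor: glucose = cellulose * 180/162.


glucose = cellulose * 180/162
= 120.38 * 180/162
= 133.7556 g

133.7556 g


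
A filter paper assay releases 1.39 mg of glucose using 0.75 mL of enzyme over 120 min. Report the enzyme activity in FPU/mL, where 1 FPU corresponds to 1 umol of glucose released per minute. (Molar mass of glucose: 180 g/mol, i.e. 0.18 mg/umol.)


Activity = glucose_mg / (0.18 mg/umol * V_mL * t_min)
= 1.39 / (0.18 * 0.75 * 120)
= 0.0858 FPU/mL

0.0858 FPU/mL


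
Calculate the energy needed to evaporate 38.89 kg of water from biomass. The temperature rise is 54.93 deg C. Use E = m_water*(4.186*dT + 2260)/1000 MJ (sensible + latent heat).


E = m_water * (4.186 * dT + 2260) / 1000
= 38.89 * (4.186 * 54.93 + 2260) / 1000
= 96.8336 MJ

96.8336 MJ


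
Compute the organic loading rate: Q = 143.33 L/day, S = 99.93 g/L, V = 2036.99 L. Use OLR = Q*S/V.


OLR = Q * S / V
= 143.33 * 99.93 / 2036.99
= 7.0314 g/L/day

7.0314 g/L/day


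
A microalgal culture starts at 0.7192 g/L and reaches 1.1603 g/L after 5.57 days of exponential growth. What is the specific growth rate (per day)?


mu = ln(X2/X1) / dt
= ln(1.1603/0.7192) / 5.57
= 0.0859 per day

0.0859 per day


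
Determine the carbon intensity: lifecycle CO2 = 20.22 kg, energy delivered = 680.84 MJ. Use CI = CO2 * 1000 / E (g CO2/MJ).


CI = CO2 * 1000 / E
= 20.22 * 1000 / 680.84
= 29.6986 g CO2/MJ

29.6986 g CO2/MJ


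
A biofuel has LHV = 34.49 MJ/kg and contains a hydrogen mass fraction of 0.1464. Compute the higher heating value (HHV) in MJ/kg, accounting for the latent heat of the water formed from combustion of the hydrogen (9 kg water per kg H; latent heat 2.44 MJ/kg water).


HHV = LHV + H_frac * 9 * 2.44
= 34.49 + 0.1464 * 9 * 2.44
= 37.7049 MJ/kg

37.7049 MJ/kg


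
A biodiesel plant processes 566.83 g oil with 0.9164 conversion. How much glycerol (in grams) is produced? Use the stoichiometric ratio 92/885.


glycerol = oil * conv * (92/885)
= 566.83 * 0.9164 * 92 / 885
= 53.9986 g

53.9986 g


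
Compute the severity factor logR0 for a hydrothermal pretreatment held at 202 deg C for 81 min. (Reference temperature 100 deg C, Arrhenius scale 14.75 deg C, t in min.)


logR0 = log10(t * exp((T - 100) / 14.75))
= log10(81 * exp((202 - 100) / 14.75))
= 4.9117

4.9117


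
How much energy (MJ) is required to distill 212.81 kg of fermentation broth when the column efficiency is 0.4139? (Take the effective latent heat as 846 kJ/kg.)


E = m * 846 / (eta * 1000)
= 212.81 * 846 / (0.4139 * 1000)
= 434.9777 MJ

434.9777 MJ


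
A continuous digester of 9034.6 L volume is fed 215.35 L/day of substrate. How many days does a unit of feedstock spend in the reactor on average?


HRT = V / Q
= 9034.6 / 215.35
= 41.9531 days

41.9531 days


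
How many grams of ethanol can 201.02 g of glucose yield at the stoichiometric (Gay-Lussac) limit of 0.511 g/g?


Theoretical ethanol yield: m_EtOH = 0.511 * m_glucose
m_EtOH = 0.511 * 201.02 = 102.7212 g

102.7212 g


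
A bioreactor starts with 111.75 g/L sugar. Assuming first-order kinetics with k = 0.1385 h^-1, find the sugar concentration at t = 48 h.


S = S0 * exp(-k * t)
S = 111.75 * exp(-0.1385 * 48)
S = 0.1449 g/L

0.1449 g/L


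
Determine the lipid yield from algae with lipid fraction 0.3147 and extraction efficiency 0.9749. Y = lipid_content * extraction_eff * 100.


Y = lipid_content * extraction_eff * 100
= 0.3147 * 0.9749 * 100
= 30.6801%

30.6801%


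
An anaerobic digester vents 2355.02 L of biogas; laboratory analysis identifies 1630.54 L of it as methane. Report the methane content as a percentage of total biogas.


CH4% = V_CH4 / V_total * 100
= 1630.54 / 2355.02 * 100
= 69.2368%

69.2368%


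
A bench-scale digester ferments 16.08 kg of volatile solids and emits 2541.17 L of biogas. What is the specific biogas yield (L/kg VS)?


Y = V / VS
= 2541.17 / 16.08
= 158.0330 L/kg VS

158.0330 L/kg VS


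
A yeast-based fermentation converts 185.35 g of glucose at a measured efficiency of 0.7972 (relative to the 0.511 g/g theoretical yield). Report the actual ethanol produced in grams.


Actual ethanol: m = 0.511 * 185.35 * 0.7972
m = 75.5059 g

75.5059 g


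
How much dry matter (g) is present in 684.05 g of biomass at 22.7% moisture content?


Wd = Ww * (1 - MC/100)
= 684.05 * (1 - 22.7/100)
= 528.7706 g

528.7706 g


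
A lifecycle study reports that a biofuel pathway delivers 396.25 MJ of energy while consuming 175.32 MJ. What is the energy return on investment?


EROI = E_out / E_in
= 396.25 / 175.32
= 2.2602

2.2602


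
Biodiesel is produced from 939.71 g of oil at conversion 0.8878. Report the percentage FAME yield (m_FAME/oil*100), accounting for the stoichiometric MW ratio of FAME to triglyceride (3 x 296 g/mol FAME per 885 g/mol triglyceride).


m_FAME = oil * conv * (3 * 296 / 885) = oil * conv * (888/885)
= 939.71 * 0.8878 * 888 / 885
= 837.1026 g
Y = m_FAME / oil * 100 = conv * (888/885) * 100
= 0.8878 * 888 / 885 * 100
= 89.08%

89.08%


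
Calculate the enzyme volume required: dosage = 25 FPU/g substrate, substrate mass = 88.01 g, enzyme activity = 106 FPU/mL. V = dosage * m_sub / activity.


V = dosage * m_sub / activity
V = 25 * 88.01 / 106
V = 20.7571 mL

20.7571 mL


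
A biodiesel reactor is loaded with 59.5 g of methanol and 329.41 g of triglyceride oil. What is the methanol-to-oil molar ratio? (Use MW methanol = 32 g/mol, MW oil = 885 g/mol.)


Molar ratio = n_MeOH / n_oil = (MeOH/32) / (oil/885) = (MeOH * 885) / (32 * oil)
= (59.5 * 885) / (32 * 329.41)
= 4.9954

4.9954


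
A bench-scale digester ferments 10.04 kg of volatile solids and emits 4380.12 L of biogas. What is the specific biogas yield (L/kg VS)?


Y = V / VS
= 4380.12 / 10.04
= 436.2669 L/kg VS

436.2669 L/kg VS


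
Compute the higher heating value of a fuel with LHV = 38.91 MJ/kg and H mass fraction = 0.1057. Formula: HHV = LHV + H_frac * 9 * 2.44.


HHV = LHV + H_frac * 9 * 2.44
= 38.91 + 0.1057 * 9 * 2.44
= 41.2312 MJ/kg

41.2312 MJ/kg


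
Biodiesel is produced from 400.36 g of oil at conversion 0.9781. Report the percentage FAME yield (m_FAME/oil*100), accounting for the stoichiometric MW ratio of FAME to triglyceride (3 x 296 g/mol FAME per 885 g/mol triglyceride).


m_FAME = oil * conv * (3 * 296 / 885) = oil * conv * (888/885)
= 400.36 * 0.9781 * 888 / 885
= 392.9195 g
Y = m_FAME / oil * 100 = conv * (888/885) * 100
= 0.9781 * 888 / 885 * 100
= 98.14%

98.14%


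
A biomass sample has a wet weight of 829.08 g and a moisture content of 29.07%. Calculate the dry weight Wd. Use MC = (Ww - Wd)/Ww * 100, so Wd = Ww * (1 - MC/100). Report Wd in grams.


Wd = Ww * (1 - MC/100)
= 829.08 * (1 - 29.07/100)
= 588.0664 g

588.0664 g


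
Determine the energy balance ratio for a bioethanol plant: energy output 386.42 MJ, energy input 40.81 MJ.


EROI = E_out / E_in
= 386.42 / 40.81
= 9.4688

9.4688


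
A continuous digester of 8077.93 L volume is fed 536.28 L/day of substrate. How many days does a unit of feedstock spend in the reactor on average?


HRT = V / Q
= 8077.93 / 536.28
= 15.0629 days

15.0629 days


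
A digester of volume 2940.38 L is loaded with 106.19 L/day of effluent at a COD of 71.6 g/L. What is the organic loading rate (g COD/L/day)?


OLR = Q * S / V
= 106.19 * 71.6 / 2940.38
= 2.5858 g/L/day

2.5858 g/L/day


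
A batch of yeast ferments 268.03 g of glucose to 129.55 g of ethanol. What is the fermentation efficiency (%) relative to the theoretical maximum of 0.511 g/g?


Fermentation efficiency = (actual / (0.511 * glucose)) * 100
= (129.55 / (0.511 * 268.03)) * 100
= 94.5874%

94.5874%


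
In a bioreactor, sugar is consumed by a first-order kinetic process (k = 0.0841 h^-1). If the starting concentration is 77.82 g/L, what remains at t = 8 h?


S = S0 * exp(-k * t)
S = 77.82 * exp(-0.0841 * 8)
S = 39.7098 g/L

39.7098 g/L


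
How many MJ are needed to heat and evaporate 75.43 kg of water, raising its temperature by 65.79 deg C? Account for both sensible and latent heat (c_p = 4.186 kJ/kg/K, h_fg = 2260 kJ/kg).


E = m_water * (4.186 * dT + 2260) / 1000
= 75.43 * (4.186 * 65.79 + 2260) / 1000
= 191.2450 MJ

191.2450 MJ


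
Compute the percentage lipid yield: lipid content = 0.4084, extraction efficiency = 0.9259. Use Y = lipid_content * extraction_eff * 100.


Y = lipid_content * extraction_eff * 100
= 0.4084 * 0.9259 * 100
= 37.8138%

37.8138%


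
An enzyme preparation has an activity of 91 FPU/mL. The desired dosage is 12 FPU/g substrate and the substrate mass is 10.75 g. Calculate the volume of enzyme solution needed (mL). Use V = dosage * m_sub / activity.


V = dosage * m_sub / activity
V = 12 * 10.75 / 91
V = 1.4176 mL

1.4176 mL


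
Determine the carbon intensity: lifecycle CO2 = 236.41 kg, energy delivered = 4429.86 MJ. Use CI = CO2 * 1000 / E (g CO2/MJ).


CI = CO2 * 1000 / E
= 236.41 * 1000 / 4429.86
= 53.3674 g CO2/MJ

53.3674 g CO2/MJ


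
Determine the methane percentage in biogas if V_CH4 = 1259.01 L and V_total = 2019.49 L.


CH4% = V_CH4 / V_total * 100
= 1259.01 / 2019.49 * 100
= 62.3430%

62.3430%


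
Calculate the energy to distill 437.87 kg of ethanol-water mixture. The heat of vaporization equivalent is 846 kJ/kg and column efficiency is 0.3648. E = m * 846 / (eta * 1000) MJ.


E = m * 846 / (eta * 1000)
= 437.87 * 846 / (0.3648 * 1000)
= 1015.4551 MJ

1015.4551 MJ


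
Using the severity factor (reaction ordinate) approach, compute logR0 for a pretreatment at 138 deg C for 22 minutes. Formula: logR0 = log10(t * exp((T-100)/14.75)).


logR0 = log10(t * exp((T - 100) / 14.75))
= log10(22 * exp((138 - 100) / 14.75))
= 2.4613

2.4613


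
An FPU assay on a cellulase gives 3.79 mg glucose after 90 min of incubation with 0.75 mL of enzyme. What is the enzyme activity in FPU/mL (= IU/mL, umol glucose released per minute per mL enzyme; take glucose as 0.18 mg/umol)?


Activity = glucose_mg / (0.18 mg/umol * V_mL * t_min)
= 3.79 / (0.18 * 0.75 * 90)
= 0.3119 FPU/mL

0.3119 FPU/mL


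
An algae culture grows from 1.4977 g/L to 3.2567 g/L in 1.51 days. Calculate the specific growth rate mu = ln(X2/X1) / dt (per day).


mu = ln(X2/X1) / dt
= ln(3.2567/1.4977) / 1.51
= 0.5144 per day

0.5144 per day


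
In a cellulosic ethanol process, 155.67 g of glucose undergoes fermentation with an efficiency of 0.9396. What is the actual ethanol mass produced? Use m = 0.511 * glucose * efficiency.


Actual ethanol: m = 0.511 * 155.67 * 0.9396
m = 74.7427 g

74.7427 g


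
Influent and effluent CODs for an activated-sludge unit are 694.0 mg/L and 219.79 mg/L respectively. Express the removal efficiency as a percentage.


eta = (COD_in - COD_out) / COD_in * 100
= (694.0 - 219.79) / 694.0 * 100
= 68.3300%

68.3300%


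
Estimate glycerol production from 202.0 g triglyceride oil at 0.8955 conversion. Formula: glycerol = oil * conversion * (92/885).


glycerol = oil * conv * (92/885)
= 202.0 * 0.8955 * 92 / 885
= 18.8045 g

18.8045 g


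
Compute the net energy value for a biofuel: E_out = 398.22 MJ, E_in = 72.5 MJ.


NEV = E_out - E_in
= 398.22 - 72.5
= 325.7200 MJ

325.7200 MJ


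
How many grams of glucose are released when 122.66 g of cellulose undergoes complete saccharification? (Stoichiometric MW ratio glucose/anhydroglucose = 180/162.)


glucose = cellulose * 180/162
= 122.66 * 180/162
= 136.2889 g

136.2889 g


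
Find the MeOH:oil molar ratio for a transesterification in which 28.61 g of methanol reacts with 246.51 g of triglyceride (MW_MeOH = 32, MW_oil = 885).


Molar ratio = n_MeOH / n_oil = (MeOH/32) / (oil/885) = (MeOH * 885) / (32 * oil)
= (28.61 * 885) / (32 * 246.51)
= 3.2098

3.2098


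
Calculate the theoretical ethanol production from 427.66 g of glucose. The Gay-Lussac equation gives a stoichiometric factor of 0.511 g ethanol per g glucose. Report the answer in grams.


Theoretical ethanol yield: m_EtOH = 0.511 * m_glucose
m_EtOH = 0.511 * 427.66 = 218.5343 g

218.5343 g


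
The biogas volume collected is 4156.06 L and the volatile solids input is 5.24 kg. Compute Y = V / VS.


Y = V / VS
= 4156.06 / 5.24
= 793.1412 L/kg VS

793.1412 L/kg VS


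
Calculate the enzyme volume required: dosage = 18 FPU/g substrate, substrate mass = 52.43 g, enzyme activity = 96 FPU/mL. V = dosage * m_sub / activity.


V = dosage * m_sub / activity
V = 18 * 52.43 / 96
V = 9.8306 mL

9.8306 mL


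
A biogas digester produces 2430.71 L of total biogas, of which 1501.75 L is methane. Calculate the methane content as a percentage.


CH4% = V_CH4 / V_total * 100
= 1501.75 / 2430.71 * 100
= 61.7824%

61.7824%


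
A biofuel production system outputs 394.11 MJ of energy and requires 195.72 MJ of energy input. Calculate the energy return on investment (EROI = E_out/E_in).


EROI = E_out / E_in
= 394.11 / 195.72
= 2.0136

2.0136


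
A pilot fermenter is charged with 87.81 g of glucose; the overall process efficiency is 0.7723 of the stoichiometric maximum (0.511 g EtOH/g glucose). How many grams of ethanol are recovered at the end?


Actual ethanol: m = 0.511 * 87.81 * 0.7723
m = 34.6538 g

34.6538 g


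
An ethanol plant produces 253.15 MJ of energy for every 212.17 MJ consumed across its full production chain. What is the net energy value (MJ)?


NEV = E_out - E_in
= 253.15 - 212.17
= 40.9800 MJ

40.9800 MJ


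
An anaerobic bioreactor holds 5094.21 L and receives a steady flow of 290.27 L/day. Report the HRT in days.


HRT = V / Q
= 5094.21 / 290.27
= 17.5499 days

17.5499 days


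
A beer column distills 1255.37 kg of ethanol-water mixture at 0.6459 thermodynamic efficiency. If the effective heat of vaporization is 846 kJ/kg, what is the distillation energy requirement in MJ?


E = m * 846 / (eta * 1000)
= 1255.37 * 846 / (0.6459 * 1000)
= 1644.2840 MJ

1644.2840 MJ


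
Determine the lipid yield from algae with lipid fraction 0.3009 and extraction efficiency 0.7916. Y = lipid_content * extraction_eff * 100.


Y = lipid_content * extraction_eff * 100
= 0.3009 * 0.7916 * 100
= 23.8192%

23.8192%


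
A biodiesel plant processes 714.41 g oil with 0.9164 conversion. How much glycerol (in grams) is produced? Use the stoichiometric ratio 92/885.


glycerol = oil * conv * (92/885)
= 714.41 * 0.9164 * 92 / 885
= 68.0577 g

68.0577 g


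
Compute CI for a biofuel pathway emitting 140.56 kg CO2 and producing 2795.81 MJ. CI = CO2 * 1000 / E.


CI = CO2 * 1000 / E
= 140.56 * 1000 / 2795.81
= 50.2752 g CO2/MJ

50.2752 g CO2/MJ


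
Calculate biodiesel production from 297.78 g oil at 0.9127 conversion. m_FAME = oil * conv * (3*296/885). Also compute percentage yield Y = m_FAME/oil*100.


m_FAME = oil * conv * (3 * 296 / 885) = oil * conv * (888/885)
= 297.78 * 0.9127 * 888 / 885
= 272.7051 g
Y = m_FAME / oil * 100 = conv * (888/885) * 100
= 0.9127 * 888 / 885 * 100
= 91.58%

272.7051 g FAME; Y = 91.58%


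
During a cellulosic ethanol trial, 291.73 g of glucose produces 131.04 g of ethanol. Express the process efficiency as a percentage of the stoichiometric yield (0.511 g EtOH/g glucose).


Fermentation efficiency = (actual / (0.511 * glucose)) * 100
= (131.04 / (0.511 * 291.73)) * 100
= 87.9026%

87.9026%


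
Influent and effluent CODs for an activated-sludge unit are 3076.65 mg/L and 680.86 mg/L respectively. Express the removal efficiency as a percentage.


eta = (COD_in - COD_out) / COD_in * 100
= (3076.65 - 680.86) / 3076.65 * 100
= 77.8701%

77.8701%


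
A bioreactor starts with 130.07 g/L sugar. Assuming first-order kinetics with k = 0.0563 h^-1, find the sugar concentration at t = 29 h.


S = S0 * exp(-k * t)
S = 130.07 * exp(-0.0563 * 29)
S = 25.4158 g/L

25.4158 g/L


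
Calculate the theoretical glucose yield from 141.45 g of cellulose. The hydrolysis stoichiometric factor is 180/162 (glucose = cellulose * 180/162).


glucose = cellulose * 180/162
= 141.45 * 180/162
= 157.1667 g

157.1667 g


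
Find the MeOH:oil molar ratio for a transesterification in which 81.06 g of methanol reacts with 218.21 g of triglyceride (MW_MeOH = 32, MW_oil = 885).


Molar ratio = n_MeOH / n_oil = (MeOH/32) / (oil/885) = (MeOH * 885) / (32 * oil)
= (81.06 * 885) / (32 * 218.21)
= 10.2737

10.2737


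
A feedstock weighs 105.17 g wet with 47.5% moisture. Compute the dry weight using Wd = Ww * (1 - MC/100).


Wd = Ww * (1 - MC/100)
= 105.17 * (1 - 47.5/100)
= 55.2142 g

55.2142 g


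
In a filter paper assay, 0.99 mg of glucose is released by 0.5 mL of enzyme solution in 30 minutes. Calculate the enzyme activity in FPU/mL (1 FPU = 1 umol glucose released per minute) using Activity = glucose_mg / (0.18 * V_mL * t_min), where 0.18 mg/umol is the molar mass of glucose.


Activity = glucose_mg / (0.18 mg/umol * V_mL * t_min)
= 0.99 / (0.18 * 0.5 * 30)
= 0.3667 FPU/mL

0.3667 FPU/mL


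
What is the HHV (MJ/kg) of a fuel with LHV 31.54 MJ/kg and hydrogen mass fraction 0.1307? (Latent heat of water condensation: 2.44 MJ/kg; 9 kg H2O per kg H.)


HHV = LHV + H_frac * 9 * 2.44
= 31.54 + 0.1307 * 9 * 2.44
= 34.4102 MJ/kg

34.4102 MJ/kg


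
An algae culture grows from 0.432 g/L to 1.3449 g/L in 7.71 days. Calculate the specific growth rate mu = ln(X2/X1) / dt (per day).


mu = ln(X2/X1) / dt
= ln(1.3449/0.432) / 7.71
= 0.1473 per day

0.1473 per day


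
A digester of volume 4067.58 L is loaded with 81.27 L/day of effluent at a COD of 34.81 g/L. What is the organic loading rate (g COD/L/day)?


OLR = Q * S / V
= 81.27 * 34.81 / 4067.58
= 0.6955 g/L/day

0.6955 g/L/day


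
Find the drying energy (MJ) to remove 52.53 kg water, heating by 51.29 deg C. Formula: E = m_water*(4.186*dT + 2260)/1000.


E = m_water * (4.186 * dT + 2260) / 1000
= 52.53 * (4.186 * 51.29 + 2260) / 1000
= 129.9960 MJ

129.9960 MJ


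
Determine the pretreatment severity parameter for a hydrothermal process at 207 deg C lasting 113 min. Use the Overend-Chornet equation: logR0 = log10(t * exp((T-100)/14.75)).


logR0 = log10(t * exp((T - 100) / 14.75))
= log10(113 * exp((207 - 100) / 14.75))
= 5.2036

5.2036


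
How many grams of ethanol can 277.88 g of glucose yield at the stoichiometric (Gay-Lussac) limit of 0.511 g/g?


Theoretical ethanol yield: m_EtOH = 0.511 * m_glucose
m_EtOH = 0.511 * 277.88 = 141.9967 g

141.9967 g


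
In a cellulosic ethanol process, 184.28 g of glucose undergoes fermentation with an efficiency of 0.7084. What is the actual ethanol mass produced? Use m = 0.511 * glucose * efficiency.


Actual ethanol: m = 0.511 * 184.28 * 0.7084
m = 66.7080 g

66.7080 g


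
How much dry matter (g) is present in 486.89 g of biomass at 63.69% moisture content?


Wd = Ww * (1 - MC/100)
= 486.89 * (1 - 63.69/100)
= 176.7898 g

176.7898 g


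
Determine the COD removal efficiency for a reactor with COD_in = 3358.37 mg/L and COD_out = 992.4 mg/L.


eta = (COD_in - COD_out) / COD_in * 100
= (3358.37 - 992.4) / 3358.37 * 100
= 70.4500%

70.4500%


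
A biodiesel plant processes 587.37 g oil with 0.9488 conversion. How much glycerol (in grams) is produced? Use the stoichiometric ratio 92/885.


glycerol = oil * conv * (92/885)
= 587.37 * 0.9488 * 92 / 885
= 57.9337 g

57.9337 g


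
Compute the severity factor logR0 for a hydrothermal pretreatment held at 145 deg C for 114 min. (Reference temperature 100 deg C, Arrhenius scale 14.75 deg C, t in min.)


logR0 = log10(t * exp((T - 100) / 14.75))
= log10(114 * exp((145 - 100) / 14.75))
= 3.3819

3.3819


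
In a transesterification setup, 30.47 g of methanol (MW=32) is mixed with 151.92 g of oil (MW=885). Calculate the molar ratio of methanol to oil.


Molar ratio = n_MeOH / n_oil = (MeOH/32) / (oil/885) = (MeOH * 885) / (32 * oil)
= (30.47 * 885) / (32 * 151.92)
= 5.5469

5.5469


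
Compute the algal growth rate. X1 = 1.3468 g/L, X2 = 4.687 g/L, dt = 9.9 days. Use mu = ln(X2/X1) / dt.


mu = ln(X2/X1) / dt
= ln(4.687/1.3468) / 9.9
= 0.1260 per day

0.1260 per day


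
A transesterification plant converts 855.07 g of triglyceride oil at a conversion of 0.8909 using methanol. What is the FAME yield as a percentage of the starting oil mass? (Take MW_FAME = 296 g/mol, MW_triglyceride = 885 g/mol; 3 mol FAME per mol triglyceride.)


m_FAME = oil * conv * (3 * 296 / 885) = oil * conv * (888/885)
= 855.07 * 0.8909 * 888 / 885
= 764.3642 g
Y = m_FAME / oil * 100 = conv * (888/885) * 100
= 0.8909 * 888 / 885 * 100
= 89.39%

89.39%


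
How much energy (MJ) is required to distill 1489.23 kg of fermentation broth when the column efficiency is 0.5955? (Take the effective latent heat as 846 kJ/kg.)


E = m * 846 / (eta * 1000)
= 1489.23 * 846 / (0.5955 * 1000)
= 2115.6819 MJ

2115.6819 MJ


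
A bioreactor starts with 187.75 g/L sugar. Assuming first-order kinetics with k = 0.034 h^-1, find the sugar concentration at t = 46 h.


S = S0 * exp(-k * t)
S = 187.75 * exp(-0.034 * 46)
S = 39.2956 g/L

39.2956 g/L


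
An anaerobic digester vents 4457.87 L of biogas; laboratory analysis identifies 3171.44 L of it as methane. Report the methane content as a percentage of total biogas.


CH4% = V_CH4 / V_total * 100
= 3171.44 / 4457.87 * 100
= 71.1425%

71.1425%


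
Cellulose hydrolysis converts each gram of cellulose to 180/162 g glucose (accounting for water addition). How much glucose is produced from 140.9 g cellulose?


glucose = cellulose * 180/162
= 140.9 * 180/162
= 156.5556 g

156.5556 g


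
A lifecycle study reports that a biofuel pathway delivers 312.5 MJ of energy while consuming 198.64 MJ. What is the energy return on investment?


EROI = E_out / E_in
= 312.5 / 198.64
= 1.5732

1.5732


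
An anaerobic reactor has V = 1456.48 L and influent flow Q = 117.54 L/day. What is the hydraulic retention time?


HRT = V / Q
= 1456.48 / 117.54
= 12.3914 days

12.3914 days


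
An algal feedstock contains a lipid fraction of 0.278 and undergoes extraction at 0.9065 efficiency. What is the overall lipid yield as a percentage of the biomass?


Y = lipid_content * extraction_eff * 100
= 0.278 * 0.9065 * 100
= 25.2007%

25.2007%


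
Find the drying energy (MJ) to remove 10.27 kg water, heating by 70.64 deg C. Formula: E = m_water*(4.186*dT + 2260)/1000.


E = m_water * (4.186 * dT + 2260) / 1000
= 10.27 * (4.186 * 70.64 + 2260) / 1000
= 26.2470 MJ

26.2470 MJ


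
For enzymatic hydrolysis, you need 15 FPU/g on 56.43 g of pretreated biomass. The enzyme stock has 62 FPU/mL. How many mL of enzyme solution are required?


V = dosage * m_sub / activity
V = 15 * 56.43 / 62
V = 13.6524 mL

13.6524 mL


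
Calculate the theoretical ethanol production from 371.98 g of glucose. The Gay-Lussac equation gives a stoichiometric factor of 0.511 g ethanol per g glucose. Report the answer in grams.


Theoretical ethanol yield: m_EtOH = 0.511 * m_glucose
m_EtOH = 0.511 * 371.98 = 190.0818 g

190.0818 g


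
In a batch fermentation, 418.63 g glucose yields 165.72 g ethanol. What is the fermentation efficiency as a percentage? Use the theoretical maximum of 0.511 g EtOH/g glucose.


Fermentation efficiency = (actual / (0.511 * glucose)) * 100
= (165.72 / (0.511 * 418.63)) * 100
= 77.4682%

77.4682%


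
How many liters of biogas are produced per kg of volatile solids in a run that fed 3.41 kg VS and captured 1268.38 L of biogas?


Y = V / VS
= 1268.38 / 3.41
= 371.9589 L/kg VS

371.9589 L/kg VS


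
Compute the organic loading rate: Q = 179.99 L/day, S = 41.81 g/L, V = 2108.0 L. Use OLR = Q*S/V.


OLR = Q * S / V
= 179.99 * 41.81 / 2108.0
= 3.5699 g/L/day

3.5699 g/L/day


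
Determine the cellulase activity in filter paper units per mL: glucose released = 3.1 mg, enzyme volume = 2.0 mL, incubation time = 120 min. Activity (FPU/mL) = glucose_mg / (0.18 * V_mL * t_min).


Activity = glucose_mg / (0.18 mg/umol * V_mL * t_min)
= 3.1 / (0.18 * 2.0 * 120)
= 0.0718 FPU/mL

0.0718 FPU/mL


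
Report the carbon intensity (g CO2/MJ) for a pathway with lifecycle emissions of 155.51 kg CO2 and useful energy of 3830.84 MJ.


CI = CO2 * 1000 / E
= 155.51 * 1000 / 3830.84
= 40.5942 g CO2/MJ

40.5942 g CO2/MJ


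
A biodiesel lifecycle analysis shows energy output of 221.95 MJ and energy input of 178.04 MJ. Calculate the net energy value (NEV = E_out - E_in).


NEV = E_out - E_in
= 221.95 - 178.04
= 43.9100 MJ

43.9100 MJ


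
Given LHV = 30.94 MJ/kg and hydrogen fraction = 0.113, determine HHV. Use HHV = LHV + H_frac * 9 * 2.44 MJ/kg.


HHV = LHV + H_frac * 9 * 2.44
= 30.94 + 0.113 * 9 * 2.44
= 33.4215 MJ/kg

33.4215 MJ/kg


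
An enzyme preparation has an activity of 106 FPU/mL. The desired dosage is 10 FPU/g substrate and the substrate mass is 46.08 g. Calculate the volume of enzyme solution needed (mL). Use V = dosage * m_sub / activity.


V = dosage * m_sub / activity
V = 10 * 46.08 / 106
V = 4.3472 mL

4.3472 mL


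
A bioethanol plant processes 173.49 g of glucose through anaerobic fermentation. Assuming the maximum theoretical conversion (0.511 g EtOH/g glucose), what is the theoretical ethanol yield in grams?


Theoretical ethanol yield: m_EtOH = 0.511 * m_glucose
m_EtOH = 0.511 * 173.49 = 88.6534 g

88.6534 g


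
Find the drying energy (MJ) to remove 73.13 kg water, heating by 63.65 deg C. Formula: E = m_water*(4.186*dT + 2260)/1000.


E = m_water * (4.186 * dT + 2260) / 1000
= 73.13 * (4.186 * 63.65 + 2260) / 1000
= 184.7585 MJ

184.7585 MJ


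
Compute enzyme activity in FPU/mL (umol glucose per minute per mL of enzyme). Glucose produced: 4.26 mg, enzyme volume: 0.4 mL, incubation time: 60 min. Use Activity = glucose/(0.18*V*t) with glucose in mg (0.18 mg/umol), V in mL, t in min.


Activity = glucose_mg / (0.18 mg/umol * V_mL * t_min)
= 4.26 / (0.18 * 0.4 * 60)
= 0.9861 FPU/mL

0.9861 FPU/mL


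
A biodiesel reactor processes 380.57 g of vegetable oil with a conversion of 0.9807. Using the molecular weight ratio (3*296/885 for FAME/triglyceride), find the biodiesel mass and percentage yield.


m_FAME = oil * conv * (3 * 296 / 885) = oil * conv * (888/885)
= 380.57 * 0.9807 * 888 / 885
= 374.4902 g
Y = m_FAME / oil * 100 = conv * (888/885) * 100
= 0.9807 * 888 / 885 * 100
= 98.40%

374.4902 g FAME; Y = 98.40%


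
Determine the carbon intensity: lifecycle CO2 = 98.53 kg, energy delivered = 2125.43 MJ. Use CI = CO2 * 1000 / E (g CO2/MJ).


CI = CO2 * 1000 / E
= 98.53 * 1000 / 2125.43
= 46.3577 g CO2/MJ

46.3577 g CO2/MJ


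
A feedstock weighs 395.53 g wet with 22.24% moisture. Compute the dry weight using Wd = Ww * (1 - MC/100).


Wd = Ww * (1 - MC/100)
= 395.53 * (1 - 22.24/100)
= 307.5641 g

307.5641 g


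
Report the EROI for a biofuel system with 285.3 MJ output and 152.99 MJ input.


EROI = E_out / E_in
= 285.3 / 152.99
= 1.8648

1.8648


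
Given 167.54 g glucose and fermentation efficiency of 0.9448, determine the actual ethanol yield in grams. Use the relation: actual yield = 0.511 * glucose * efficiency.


Actual ethanol: m = 0.511 * 167.54 * 0.9448
m = 80.8871 g

80.8871 g


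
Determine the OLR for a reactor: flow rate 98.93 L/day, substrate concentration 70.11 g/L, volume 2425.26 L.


OLR = Q * S / V
= 98.93 * 70.11 / 2425.26
= 2.8599 g/L/day

2.8599 g/L/day


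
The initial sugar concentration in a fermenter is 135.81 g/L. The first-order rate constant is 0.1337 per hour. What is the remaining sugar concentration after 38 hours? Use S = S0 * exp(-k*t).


S = S0 * exp(-k * t)
S = 135.81 * exp(-0.1337 * 38)
S = 0.8442 g/L

0.8442 g/L


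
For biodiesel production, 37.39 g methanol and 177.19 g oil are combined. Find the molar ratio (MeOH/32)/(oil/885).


Molar ratio = n_MeOH / n_oil = (MeOH/32) / (oil/885) = (MeOH * 885) / (32 * oil)
= (37.39 * 885) / (32 * 177.19)
= 5.8359

5.8359


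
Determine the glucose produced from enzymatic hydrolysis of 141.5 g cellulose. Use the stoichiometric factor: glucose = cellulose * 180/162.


glucose = cellulose * 180/162
= 141.5 * 180/162
= 157.2222 g

157.2222 g


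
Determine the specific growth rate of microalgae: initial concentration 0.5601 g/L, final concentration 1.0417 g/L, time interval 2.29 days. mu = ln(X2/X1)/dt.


mu = ln(X2/X1) / dt
= ln(1.0417/0.5601) / 2.29
= 0.2710 per day

0.2710 per day


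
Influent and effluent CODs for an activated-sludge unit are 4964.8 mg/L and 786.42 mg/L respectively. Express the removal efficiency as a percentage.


eta = (COD_in - COD_out) / COD_in * 100
= (4964.8 - 786.42) / 4964.8 * 100
= 84.1601%

84.1601%


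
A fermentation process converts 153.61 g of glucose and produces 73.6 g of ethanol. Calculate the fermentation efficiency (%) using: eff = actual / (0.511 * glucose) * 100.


Fermentation efficiency = (actual / (0.511 * glucose)) * 100
= (73.6 / (0.511 * 153.61)) * 100
= 93.7643%

93.7643%


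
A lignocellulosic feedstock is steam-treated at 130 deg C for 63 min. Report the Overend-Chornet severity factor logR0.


logR0 = log10(t * exp((T - 100) / 14.75))
= log10(63 * exp((130 - 100) / 14.75))
= 2.6827

2.6827


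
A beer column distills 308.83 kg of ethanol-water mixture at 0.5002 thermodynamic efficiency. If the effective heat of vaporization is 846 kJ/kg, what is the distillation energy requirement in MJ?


E = m * 846 / (eta * 1000)
= 308.83 * 846 / (0.5002 * 1000)
= 522.3314 MJ

522.3314 MJ


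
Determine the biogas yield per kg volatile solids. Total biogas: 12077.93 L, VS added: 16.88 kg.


Y = V / VS
= 12077.93 / 16.88
= 715.5172 L/kg VS

715.5172 L/kg VS


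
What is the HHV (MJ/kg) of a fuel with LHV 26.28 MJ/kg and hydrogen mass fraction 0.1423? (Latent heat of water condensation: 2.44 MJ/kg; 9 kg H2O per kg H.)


HHV = LHV + H_frac * 9 * 2.44
= 26.28 + 0.1423 * 9 * 2.44
= 29.4049 MJ/kg

29.4049 MJ/kg


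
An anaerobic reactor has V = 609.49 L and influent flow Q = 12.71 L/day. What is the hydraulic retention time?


HRT = V / Q
= 609.49 / 12.71
= 47.9536 days

47.9536 days


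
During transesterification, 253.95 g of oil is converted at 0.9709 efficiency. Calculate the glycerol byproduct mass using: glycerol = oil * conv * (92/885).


glycerol = oil * conv * (92/885)
= 253.95 * 0.9709 * 92 / 885
= 25.6311 g

25.6311 g


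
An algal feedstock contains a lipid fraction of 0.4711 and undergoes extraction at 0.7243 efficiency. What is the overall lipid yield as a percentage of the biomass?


Y = lipid_content * extraction_eff * 100
= 0.4711 * 0.7243 * 100
= 34.1218%

34.1218%


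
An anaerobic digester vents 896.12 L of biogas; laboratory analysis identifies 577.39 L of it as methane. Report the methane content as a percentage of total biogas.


CH4% = V_CH4 / V_total * 100
= 577.39 / 896.12 * 100
= 64.4322%

64.4322%


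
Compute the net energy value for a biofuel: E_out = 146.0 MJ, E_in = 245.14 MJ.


NEV = E_out - E_in
= 146.0 - 245.14
= -99.1400 MJ

-99.1400 MJ


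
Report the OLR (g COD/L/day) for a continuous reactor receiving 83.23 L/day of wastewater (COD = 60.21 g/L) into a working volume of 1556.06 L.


OLR = Q * S / V
= 83.23 * 60.21 / 1556.06
= 3.2205 g/L/day

3.2205 g/L/day


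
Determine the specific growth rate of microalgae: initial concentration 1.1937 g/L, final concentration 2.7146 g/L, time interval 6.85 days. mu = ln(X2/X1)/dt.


mu = ln(X2/X1) / dt
= ln(2.7146/1.1937) / 6.85
= 0.1199 per day

0.1199 per day


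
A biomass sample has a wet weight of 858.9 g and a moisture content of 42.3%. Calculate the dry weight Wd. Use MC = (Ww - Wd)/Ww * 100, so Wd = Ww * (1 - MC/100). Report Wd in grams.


Wd = Ww * (1 - MC/100)
= 858.9 * (1 - 42.3/100)
= 495.5853 g

495.5853 g


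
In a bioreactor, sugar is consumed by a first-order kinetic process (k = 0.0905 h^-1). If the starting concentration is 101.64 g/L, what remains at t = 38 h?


S = S0 * exp(-k * t)
S = 101.64 * exp(-0.0905 * 38)
S = 3.2623 g/L

3.2623 g/L


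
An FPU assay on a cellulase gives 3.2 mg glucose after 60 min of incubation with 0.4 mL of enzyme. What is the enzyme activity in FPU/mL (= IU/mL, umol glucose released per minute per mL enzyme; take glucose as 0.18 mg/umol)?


Activity = glucose_mg / (0.18 mg/umol * V_mL * t_min)
= 3.2 / (0.18 * 0.4 * 60)
= 0.7407 FPU/mL

0.7407 FPU/mL


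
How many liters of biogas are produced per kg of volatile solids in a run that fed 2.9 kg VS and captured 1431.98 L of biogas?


Y = V / VS
= 1431.98 / 2.9
= 493.7862 L/kg VS

493.7862 L/kg VS


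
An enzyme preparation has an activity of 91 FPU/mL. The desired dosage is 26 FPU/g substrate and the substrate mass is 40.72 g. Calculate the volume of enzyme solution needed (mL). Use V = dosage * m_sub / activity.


V = dosage * m_sub / activity
V = 26 * 40.72 / 91
V = 11.6343 mL

11.6343 mL


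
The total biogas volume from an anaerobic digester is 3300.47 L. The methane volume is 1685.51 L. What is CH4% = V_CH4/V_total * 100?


CH4% = V_CH4 / V_total * 100
= 1685.51 / 3300.47 * 100
= 51.0688%

51.0688%


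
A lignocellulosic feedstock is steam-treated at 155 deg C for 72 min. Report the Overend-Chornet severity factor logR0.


logR0 = log10(t * exp((T - 100) / 14.75))
= log10(72 * exp((155 - 100) / 14.75))
= 3.4767

3.4767


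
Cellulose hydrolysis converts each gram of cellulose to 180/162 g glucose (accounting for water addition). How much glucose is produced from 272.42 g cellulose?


glucose = cellulose * 180/162
= 272.42 * 180/162
= 302.6889 g

302.6889 g


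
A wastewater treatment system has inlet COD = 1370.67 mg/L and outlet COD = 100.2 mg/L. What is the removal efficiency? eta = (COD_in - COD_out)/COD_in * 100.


eta = (COD_in - COD_out) / COD_in * 100
= (1370.67 - 100.2) / 1370.67 * 100
= 92.6897%

92.6897%


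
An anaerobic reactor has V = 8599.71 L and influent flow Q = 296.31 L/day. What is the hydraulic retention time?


HRT = V / Q
= 8599.71 / 296.31
= 29.0227 days

29.0227 days


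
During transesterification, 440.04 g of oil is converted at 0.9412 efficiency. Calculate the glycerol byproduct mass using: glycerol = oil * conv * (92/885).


glycerol = oil * conv * (92/885)
= 440.04 * 0.9412 * 92 / 885
= 43.0545 g

43.0545 g


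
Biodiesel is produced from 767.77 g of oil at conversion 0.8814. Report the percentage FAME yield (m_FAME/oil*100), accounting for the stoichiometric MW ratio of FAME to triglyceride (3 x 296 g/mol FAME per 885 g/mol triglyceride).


m_FAME = oil * conv * (3 * 296 / 885) = oil * conv * (888/885)
= 767.77 * 0.8814 * 888 / 885
= 679.0064 g
Y = m_FAME / oil * 100 = conv * (888/885) * 100
= 0.8814 * 888 / 885 * 100
= 88.44%

88.44%


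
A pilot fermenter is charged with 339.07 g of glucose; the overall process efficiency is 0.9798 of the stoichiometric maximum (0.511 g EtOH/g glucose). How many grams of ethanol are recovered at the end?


Actual ethanol: m = 0.511 * 339.07 * 0.9798
m = 169.7648 g

169.7648 g


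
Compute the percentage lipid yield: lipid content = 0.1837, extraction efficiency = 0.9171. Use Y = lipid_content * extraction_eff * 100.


Y = lipid_content * extraction_eff * 100
= 0.1837 * 0.9171 * 100
= 16.8471%

16.8471%


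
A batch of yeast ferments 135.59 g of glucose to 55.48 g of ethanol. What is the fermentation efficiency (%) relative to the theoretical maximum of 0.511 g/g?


Fermentation efficiency = (actual / (0.511 * glucose)) * 100
= (55.48 / (0.511 * 135.59)) * 100
= 80.0733%

80.0733%


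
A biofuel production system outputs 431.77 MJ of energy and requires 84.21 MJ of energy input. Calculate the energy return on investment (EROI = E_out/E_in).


EROI = E_out / E_in
= 431.77 / 84.21
= 5.1273

5.1273


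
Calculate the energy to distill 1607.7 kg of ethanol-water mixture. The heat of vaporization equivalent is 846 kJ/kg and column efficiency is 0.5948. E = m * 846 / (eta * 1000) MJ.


E = m * 846 / (eta * 1000)
= 1607.7 * 846 / (0.5948 * 1000)
= 2286.6748 MJ

2286.6748 MJ


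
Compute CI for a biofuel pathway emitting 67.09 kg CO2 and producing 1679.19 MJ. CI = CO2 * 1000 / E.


CI = CO2 * 1000 / E
= 67.09 * 1000 / 1679.19
= 39.9538 g CO2/MJ

39.9538 g CO2/MJ


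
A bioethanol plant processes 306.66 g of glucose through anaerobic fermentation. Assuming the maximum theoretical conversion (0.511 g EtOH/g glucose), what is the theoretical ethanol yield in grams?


Theoretical ethanol yield: m_EtOH = 0.511 * m_glucose
m_EtOH = 0.511 * 306.66 = 156.7033 g

156.7033 g


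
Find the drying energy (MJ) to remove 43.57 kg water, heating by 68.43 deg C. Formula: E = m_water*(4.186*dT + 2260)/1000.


E = m_water * (4.186 * dT + 2260) / 1000
= 43.57 * (4.186 * 68.43 + 2260) / 1000
= 110.9487 MJ

110.9487 MJ


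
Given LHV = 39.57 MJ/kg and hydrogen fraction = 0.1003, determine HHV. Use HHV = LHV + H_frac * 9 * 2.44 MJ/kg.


HHV = LHV + H_frac * 9 * 2.44
= 39.57 + 0.1003 * 9 * 2.44
= 41.7726 MJ/kg

41.7726 MJ/kg


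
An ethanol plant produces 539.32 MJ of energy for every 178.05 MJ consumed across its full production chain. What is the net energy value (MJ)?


NEV = E_out - E_in
= 539.32 - 178.05
= 361.2700 MJ

361.2700 MJ
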